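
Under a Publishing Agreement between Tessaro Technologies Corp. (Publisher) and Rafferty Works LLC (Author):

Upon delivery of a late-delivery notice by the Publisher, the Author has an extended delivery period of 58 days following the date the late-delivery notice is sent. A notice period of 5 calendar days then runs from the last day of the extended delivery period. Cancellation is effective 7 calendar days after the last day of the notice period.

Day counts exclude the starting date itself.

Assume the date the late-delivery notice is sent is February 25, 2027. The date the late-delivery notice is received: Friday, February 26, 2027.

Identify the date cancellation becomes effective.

May 6, 2027

The last day of the extended delivery period: 58 calendar days after February 25, 2027 is April 24, 2027.
The last day of the notice period: 5 calendar days after April 24, 2027 is April 29, 2027.
The date cancellation becomes effective: April 29, 2027 + 7 days = May 6, 2027.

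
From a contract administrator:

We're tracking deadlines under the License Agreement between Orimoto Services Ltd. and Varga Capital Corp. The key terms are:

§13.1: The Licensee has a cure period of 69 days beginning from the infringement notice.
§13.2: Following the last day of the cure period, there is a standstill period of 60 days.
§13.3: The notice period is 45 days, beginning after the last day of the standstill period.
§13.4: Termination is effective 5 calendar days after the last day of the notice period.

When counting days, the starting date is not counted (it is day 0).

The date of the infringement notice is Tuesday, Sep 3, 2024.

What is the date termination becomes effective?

The last day of the cure period: Sep 3, 2024 + 69 days = Nov 11, 2024.
The last day of the standstill period: Nov 11, 2024 + 60 days = Jan 10, 2025.
The last day of the notice period: Jan 10, 2025 + 45 days = Feb 24, 2025.
Adding 5 calendar days to Feb 24, 2025 gives Mar 1, 2025, which is the date termination becomes effective.

Mar 1, 2025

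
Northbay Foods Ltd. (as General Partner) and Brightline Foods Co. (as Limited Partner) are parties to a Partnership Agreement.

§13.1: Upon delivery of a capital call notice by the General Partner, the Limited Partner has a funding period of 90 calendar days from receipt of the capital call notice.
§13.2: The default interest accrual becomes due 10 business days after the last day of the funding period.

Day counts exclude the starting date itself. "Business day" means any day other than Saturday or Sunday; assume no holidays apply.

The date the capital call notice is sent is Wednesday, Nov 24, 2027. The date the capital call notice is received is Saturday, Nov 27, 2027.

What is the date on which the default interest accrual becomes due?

The last day of the funding period: Nov 27, 2027 + 90 days = Feb 25, 2028.
The date on which the default interest accrual becomes due: 10 business days after Friday, Feb 25, 2028, skipping weekends — Feb 28, Feb 29, Mar 1, Mar 2, Mar 3, Mar 6, Mar 7, Mar 8, Mar 9, Mar 10 — lands on Friday, Mar 10, 2028.

Mar 10, 2028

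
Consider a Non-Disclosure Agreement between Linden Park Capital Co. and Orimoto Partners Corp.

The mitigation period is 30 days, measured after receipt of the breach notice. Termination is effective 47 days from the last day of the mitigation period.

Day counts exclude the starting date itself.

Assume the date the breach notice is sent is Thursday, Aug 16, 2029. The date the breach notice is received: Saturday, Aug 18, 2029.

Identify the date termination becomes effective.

The last day of the mitigation period: 30 calendar days after Aug 18, 2029 is Sep 17, 2029.
Adding 47 calendar days to Sep 17, 2029 gives Nov 3, 2029, which is the date termination becomes effective.

Nov 3, 2029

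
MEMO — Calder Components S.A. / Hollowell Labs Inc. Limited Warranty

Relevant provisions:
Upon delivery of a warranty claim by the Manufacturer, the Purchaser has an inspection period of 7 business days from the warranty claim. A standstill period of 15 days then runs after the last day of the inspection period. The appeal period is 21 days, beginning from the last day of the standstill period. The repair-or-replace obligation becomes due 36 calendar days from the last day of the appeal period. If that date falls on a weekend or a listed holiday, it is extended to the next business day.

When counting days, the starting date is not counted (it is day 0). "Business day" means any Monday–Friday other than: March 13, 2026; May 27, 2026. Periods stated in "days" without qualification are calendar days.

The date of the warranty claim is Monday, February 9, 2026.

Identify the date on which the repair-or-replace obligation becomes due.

May 1, 2026

The last day of the inspection period: 7 business days after Monday, February 9, 2026, skipping weekends — Feb 10, Feb 11, Feb 12, Feb 13, Feb 16, Feb 17, Feb 18 — lands on Wednesday, February 18, 2026.
Adding 15 calendar days to February 18, 2026 gives March 5, 2026, which is the last day of the standstill period.
The last day of the appeal period: 21 calendar days after March 5, 2026 is March 26, 2026.
Adding 36 calendar days to March 26, 2026 gives May 1, 2026, which is the date on which the repair-or-replace obligation becomes due. May 1, 2026 is a Friday and is not a listed holiday, so no roll-forward applies.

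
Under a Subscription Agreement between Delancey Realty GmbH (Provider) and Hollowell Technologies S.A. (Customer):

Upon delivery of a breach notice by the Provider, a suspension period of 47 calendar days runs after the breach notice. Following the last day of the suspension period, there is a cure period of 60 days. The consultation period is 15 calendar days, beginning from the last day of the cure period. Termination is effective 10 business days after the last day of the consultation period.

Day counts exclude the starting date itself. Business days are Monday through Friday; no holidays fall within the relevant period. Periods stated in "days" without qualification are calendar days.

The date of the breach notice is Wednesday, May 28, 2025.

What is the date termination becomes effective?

Oct 10, 2025

Adding 47 calendar days to May 28, 2025 gives Jul 14, 2025, which is the last day of the suspension period.
The last day of the cure period: Jul 14, 2025 + 60 days = Sep 12, 2025.
The last day of the consultation period: Sep 12, 2025 + 15 days = Sep 27, 2025.
From Saturday, Sep 27, 2025, 10 business days (Sep 29, Sep 30, Oct 1, Oct 2, Oct 3, Oct 6, Oct 7, Oct 8, Oct 9, Oct 10, skipping weekends) brings us to Friday, Oct 10, 2025, which is the date termination becomes effective.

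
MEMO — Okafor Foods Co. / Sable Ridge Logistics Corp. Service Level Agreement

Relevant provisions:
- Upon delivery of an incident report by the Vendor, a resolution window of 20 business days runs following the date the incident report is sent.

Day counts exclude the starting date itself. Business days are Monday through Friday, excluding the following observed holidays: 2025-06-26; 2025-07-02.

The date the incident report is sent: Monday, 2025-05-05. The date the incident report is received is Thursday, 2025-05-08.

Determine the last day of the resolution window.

2025-06-02

The last day of the resolution window: 20 business days after Monday, 2025-05-05, skipping weekends — May 6, May 7, May 8, May 9, …, May 29, May 30, Jun 2 — lands on Monday, 2025-06-02.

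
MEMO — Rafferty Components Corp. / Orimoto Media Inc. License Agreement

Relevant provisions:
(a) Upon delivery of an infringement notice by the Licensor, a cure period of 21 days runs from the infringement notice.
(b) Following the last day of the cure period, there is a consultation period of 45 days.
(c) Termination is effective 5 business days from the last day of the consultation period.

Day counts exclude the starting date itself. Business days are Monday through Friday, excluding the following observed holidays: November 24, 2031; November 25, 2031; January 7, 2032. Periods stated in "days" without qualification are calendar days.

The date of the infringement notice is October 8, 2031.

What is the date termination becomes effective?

The last day of the cure period: October 8, 2031 + 21 days = October 29, 2031.
The last day of the consultation period: 45 calendar days after October 29, 2031 is December 13, 2031.
The date termination becomes effective: 5 business days after Saturday, December 13, 2031, skipping weekends — Dec 15, Dec 16, Dec 17, Dec 18, Dec 19 — lands on Friday, December 19, 2031.

December 19, 2031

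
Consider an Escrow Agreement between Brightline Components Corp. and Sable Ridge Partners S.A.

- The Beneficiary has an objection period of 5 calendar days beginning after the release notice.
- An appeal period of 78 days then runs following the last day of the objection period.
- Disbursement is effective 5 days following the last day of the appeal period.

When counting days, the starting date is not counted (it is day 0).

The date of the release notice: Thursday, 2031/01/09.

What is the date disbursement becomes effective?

2031/04/07

The last day of the objection period: 5 calendar days after 2031/01/09 is 2031/01/14.
The last day of the appeal period: 2031/01/14 + 78 days = 2031/04/02.
The date disbursement becomes effective: 2031/04/02 + 5 days = 2031/04/07.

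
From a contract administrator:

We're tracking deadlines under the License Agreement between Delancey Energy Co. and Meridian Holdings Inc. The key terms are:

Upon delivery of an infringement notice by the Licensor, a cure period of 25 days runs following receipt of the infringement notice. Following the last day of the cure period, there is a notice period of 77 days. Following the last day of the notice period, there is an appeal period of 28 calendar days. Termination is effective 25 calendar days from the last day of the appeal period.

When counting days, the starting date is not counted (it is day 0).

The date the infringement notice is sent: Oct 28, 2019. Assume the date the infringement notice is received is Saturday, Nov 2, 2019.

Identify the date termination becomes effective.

The last day of the cure period: 25 calendar days after Nov 2, 2019 is Nov 27, 2019.
Adding 77 calendar days to Nov 27, 2019 gives Feb 12, 2020, which is the last day of the notice period.
The last day of the appeal period: 28 calendar days after Feb 12, 2020 is Mar 11, 2020.
The date termination becomes effective: Mar 11, 2020 + 25 days = Apr 5, 2020.

Apr 5, 2020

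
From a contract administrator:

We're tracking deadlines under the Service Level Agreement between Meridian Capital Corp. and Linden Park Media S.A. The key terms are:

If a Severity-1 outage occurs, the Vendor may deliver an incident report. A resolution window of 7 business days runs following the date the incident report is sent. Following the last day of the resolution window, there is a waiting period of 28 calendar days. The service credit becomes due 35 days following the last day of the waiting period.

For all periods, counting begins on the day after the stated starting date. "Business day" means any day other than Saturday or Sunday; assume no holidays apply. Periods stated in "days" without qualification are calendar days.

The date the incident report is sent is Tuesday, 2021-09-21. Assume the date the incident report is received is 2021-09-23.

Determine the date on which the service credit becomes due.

2021-12-02

The last day of the resolution window: counting 7 business days from Tuesday, 2021-09-21 (Sep 22, Sep 23, Sep 24, Sep 27, Sep 28, Sep 29, Sep 30, skipping weekends) reaches Thursday, 2021-09-30.
Adding 28 calendar days to 2021-09-30 gives 2021-10-28, which is the last day of the waiting period.
The date on which the service credit becomes due: 2021-10-28 + 35 days = 2021-12-02.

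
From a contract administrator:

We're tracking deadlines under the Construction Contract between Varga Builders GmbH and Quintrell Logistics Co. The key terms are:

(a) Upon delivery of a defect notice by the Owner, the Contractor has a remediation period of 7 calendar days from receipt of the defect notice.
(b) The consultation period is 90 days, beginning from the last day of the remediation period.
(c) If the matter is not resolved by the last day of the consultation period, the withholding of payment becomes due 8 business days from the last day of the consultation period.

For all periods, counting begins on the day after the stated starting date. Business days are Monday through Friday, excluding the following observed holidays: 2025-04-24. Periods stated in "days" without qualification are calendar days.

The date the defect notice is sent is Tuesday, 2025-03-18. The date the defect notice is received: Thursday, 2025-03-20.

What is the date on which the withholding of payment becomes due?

2025-07-07

The last day of the remediation period: 2025-03-20 + 7 days = 2025-03-27.
Adding 90 calendar days to 2025-03-27 gives 2025-06-25, which is the last day of the consultation period.
The date on which the withholding of payment becomes due: counting 8 business days from Wednesday, 2025-06-25 (Jun 26, Jun 27, Jun 30, Jul 1, Jul 2, Jul 3, Jul 4, Jul 7, skipping weekends) reaches Monday, 2025-07-07.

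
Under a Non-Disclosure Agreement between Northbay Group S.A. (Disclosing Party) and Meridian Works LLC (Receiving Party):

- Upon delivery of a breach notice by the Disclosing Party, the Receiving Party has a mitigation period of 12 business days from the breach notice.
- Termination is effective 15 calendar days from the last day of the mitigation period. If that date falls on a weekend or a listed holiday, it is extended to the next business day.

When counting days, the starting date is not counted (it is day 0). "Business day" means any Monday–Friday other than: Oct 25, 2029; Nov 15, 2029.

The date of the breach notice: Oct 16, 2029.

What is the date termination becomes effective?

Nov 19, 2029

The last day of the mitigation period: counting 12 business days from Tuesday, Oct 16, 2029 (Oct 17, Oct 18, Oct 19, Oct 22, …, Oct 31, Nov 1, Nov 2, skipping weekends and the listed holiday on Oct 25) reaches Friday, Nov 2, 2029.
Adding 15 calendar days to Nov 2, 2029 gives Nov 17, 2029, which is the date termination becomes effective. That falls on a Saturday, so it rolls to the next business day, Monday, Nov 19, 2029.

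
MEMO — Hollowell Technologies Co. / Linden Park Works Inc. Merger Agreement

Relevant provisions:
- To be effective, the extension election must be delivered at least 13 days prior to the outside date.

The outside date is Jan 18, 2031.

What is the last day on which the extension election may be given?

Counting back 13 calendar days from Jan 18, 2031 gives Jan 5, 2031.

Jan 5, 2031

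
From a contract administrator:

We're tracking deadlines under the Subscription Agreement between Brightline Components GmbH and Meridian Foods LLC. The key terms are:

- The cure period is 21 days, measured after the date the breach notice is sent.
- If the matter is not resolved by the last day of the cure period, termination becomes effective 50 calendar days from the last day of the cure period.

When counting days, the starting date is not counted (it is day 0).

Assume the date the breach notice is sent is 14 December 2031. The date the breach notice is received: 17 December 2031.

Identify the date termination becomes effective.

The last day of the cure period: 14 December 2031 + 21 days = 4 January 2032.
The date termination becomes effective: 4 January 2032 + 50 days = 23 February 2032.

23 February 2032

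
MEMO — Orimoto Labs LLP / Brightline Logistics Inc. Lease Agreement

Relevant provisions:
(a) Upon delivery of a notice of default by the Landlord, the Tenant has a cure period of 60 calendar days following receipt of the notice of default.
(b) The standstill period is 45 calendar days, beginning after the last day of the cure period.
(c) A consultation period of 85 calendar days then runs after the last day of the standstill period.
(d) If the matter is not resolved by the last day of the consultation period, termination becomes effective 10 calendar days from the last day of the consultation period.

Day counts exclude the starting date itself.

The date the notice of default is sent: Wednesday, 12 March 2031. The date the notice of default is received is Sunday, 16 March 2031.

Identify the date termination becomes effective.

The last day of the cure period: 60 calendar days after 16 March 2031 is 15 May 2031.
The last day of the standstill period: 15 May 2031 + 45 days = 29 June 2031.
The last day of the consultation period: 85 calendar days after 29 June 2031 is 22 September 2031.
The date termination becomes effective: 10 calendar days after 22 September 2031 is 2 October 2031.

2 October 2031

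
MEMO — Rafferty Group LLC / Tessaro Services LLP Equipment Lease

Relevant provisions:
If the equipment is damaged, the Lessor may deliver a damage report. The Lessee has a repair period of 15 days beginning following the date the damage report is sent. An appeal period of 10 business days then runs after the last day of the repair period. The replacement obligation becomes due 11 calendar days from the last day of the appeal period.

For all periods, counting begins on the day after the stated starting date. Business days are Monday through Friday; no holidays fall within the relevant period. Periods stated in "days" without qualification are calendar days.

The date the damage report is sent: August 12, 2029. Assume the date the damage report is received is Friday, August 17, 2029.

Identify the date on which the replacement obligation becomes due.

The last day of the repair period: 15 calendar days after August 12, 2029 is August 27, 2029.
From Monday, August 27, 2029, 10 business days (Aug 28, Aug 29, Aug 30, Aug 31, Sep 3, Sep 4, Sep 5, Sep 6, Sep 7, Sep 10, skipping weekends) brings us to Monday, September 10, 2029, which is the last day of the appeal period.
Adding 11 calendar days to September 10, 2029 gives September 21, 2029, which is the date on which the replacement obligation becomes due.

September 21, 2029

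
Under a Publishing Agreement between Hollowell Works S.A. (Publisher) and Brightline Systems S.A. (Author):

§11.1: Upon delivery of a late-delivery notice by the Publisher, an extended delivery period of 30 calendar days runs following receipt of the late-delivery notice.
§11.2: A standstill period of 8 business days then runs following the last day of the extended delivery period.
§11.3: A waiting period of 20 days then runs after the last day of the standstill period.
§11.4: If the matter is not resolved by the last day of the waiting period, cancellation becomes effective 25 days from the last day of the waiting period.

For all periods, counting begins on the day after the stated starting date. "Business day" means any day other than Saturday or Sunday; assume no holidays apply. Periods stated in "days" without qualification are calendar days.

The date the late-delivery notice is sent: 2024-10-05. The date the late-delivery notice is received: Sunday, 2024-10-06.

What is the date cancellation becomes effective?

2024-12-30

The last day of the extended delivery period: 2024-10-06 + 30 days = 2024-11-05.
From Tuesday, 2024-11-05, 8 business days (Nov 6, Nov 7, Nov 8, Nov 11, Nov 12, Nov 13, Nov 14, Nov 15, skipping weekends) brings us to Friday, 2024-11-15, which is the last day of the standstill period.
The last day of the waiting period: 2024-11-15 + 20 days = 2024-12-05.
The date cancellation becomes effective: 25 calendar days after 2024-12-05 is 2024-12-30.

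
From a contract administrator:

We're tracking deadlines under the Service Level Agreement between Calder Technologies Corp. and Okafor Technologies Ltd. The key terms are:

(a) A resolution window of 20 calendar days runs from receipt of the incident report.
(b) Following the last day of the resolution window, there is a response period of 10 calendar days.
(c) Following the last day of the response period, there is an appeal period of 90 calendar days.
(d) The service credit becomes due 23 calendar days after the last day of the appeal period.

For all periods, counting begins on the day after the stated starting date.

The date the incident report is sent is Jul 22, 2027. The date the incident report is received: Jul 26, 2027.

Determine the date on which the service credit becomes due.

Dec 16, 2027

Adding 20 calendar days to Jul 26, 2027 gives Aug 15, 2027, which is the last day of the resolution window.
The last day of the response period: 10 calendar days after Aug 15, 2027 is Aug 25, 2027.
The last day of the appeal period: Aug 25, 2027 + 90 days = Nov 23, 2027.
Adding 23 calendar days to Nov 23, 2027 gives Dec 16, 2027, which is the date on which the service credit becomes due.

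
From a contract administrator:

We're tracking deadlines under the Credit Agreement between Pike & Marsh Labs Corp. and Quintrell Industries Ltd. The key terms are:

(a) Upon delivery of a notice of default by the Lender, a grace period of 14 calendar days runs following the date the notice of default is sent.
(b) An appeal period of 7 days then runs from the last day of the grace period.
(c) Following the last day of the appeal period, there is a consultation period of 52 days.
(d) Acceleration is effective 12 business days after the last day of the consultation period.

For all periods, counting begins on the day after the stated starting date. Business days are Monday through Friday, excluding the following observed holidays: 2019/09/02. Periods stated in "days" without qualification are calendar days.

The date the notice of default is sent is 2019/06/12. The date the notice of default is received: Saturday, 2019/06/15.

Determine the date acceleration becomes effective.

2019/09/11

The last day of the grace period: 14 calendar days after 2019/06/12 is 2019/06/26.
The last day of the appeal period: 2019/06/26 + 7 days = 2019/07/03.
The last day of the consultation period: 2019/07/03 + 52 days = 2019/08/24.
The date acceleration becomes effective: 12 business days after Saturday, 2019/08/24, skipping weekends and the listed holiday on Sep 2 — Aug 26, Aug 27, Aug 28, Aug 29, …, Sep 9, Sep 10, Sep 11 — lands on Wednesday, 2019/09/11.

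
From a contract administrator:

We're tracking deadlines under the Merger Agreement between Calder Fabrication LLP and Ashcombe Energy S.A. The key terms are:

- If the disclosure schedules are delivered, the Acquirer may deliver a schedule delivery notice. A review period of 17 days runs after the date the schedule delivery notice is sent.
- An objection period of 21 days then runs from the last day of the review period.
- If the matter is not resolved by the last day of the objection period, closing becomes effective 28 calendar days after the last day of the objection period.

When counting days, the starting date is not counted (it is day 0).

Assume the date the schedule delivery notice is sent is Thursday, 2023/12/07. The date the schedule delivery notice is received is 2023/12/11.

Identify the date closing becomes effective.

2024/02/11

The last day of the review period: 17 calendar days after 2023/12/07 is 2023/12/24.
The last day of the objection period: 21 calendar days after 2023/12/24 is 2024/01/14.
The date closing becomes effective: 28 calendar days after 2024/01/14 is 2024/02/11.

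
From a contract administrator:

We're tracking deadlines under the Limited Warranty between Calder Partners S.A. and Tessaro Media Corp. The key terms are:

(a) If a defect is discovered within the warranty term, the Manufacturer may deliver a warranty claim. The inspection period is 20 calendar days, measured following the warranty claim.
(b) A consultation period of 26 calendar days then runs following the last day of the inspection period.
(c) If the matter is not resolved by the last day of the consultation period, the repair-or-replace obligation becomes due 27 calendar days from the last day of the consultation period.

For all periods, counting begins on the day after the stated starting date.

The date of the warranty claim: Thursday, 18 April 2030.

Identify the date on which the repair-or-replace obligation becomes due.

30 June 2030

The last day of the inspection period: 18 April 2030 + 20 days = 8 May 2030.
The last day of the consultation period: 8 May 2030 + 26 days = 3 June 2030.
The date on which the repair-or-replace obligation becomes due: 27 calendar days after 3 June 2030 is 30 June 2030.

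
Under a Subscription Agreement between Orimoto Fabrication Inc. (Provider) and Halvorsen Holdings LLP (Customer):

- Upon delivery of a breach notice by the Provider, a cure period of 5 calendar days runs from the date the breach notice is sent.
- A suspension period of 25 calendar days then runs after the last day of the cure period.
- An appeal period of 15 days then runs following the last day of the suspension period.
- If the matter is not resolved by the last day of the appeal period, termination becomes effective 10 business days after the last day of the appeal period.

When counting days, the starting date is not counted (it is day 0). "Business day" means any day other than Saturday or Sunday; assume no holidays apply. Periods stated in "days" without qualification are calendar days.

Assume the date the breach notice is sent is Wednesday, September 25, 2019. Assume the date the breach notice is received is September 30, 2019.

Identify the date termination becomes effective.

The last day of the cure period: September 25, 2019 + 5 days = September 30, 2019.
The last day of the suspension period: 25 calendar days after September 30, 2019 is October 25, 2019.
The last day of the appeal period: October 25, 2019 + 15 days = November 9, 2019.
From Saturday, November 9, 2019, 10 business days (Nov 11, Nov 12, Nov 13, Nov 14, Nov 15, Nov 18, Nov 19, Nov 20, Nov 21, Nov 22, skipping weekends) brings us to Friday, November 22, 2019, which is the date termination becomes effective.

November 22, 2019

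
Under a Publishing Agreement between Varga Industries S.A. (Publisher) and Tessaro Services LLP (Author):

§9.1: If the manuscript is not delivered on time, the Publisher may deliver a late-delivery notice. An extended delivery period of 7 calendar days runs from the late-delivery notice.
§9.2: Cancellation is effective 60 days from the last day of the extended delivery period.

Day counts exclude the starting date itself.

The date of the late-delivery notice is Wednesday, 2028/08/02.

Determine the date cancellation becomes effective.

Adding 7 calendar days to 2028/08/02 gives 2028/08/09, which is the last day of the extended delivery period.
The date cancellation becomes effective: 60 calendar days after 2028/08/09 is 2028/10/08.

2028/10/08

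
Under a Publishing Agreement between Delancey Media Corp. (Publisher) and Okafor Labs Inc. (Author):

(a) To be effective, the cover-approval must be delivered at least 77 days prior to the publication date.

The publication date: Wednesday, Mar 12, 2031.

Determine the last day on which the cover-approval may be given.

Dec 25, 2030

Counting back 77 calendar days from Mar 12, 2031 gives Dec 25, 2030.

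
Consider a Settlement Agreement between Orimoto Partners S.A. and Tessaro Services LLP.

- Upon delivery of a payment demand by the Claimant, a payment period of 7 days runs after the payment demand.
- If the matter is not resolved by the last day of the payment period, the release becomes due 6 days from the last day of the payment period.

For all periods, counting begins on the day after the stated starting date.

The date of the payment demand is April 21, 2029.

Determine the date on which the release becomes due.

May 4, 2029

Adding 7 calendar days to April 21, 2029 gives April 28, 2029, which is the last day of the payment period.
The date on which the release becomes due: April 28, 2029 + 6 days = May 4, 2029.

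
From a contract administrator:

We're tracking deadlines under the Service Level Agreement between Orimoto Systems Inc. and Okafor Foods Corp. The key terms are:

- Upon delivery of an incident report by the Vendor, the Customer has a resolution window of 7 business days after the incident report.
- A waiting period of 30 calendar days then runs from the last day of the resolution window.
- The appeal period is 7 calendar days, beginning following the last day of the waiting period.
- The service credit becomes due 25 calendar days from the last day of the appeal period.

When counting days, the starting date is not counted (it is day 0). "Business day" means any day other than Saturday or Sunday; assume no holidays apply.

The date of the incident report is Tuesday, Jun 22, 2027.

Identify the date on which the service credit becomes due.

The last day of the resolution window: counting 7 business days from Tuesday, Jun 22, 2027 (Jun 23, Jun 24, Jun 25, Jun 28, Jun 29, Jun 30, Jul 1, skipping weekends) reaches Thursday, Jul 1, 2027.
The last day of the waiting period: Jul 1, 2027 + 30 days = Jul 31, 2027.
Adding 7 calendar days to Jul 31, 2027 gives Aug 7, 2027, which is the last day of the appeal period.
Adding 25 calendar days to Aug 7, 2027 gives Sep 1, 2027, which is the date on which the service credit becomes due.

Sep 1, 2027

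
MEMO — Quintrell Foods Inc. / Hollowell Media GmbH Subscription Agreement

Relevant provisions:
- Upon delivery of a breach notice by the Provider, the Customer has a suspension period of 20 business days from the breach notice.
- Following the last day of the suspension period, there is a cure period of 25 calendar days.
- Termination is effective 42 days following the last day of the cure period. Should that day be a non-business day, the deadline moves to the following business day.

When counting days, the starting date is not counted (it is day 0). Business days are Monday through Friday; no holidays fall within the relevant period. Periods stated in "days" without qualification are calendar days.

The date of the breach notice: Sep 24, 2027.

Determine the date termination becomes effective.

From Friday, Sep 24, 2027, 20 business days (Sep 27, Sep 28, Sep 29, Sep 30, …, Oct 20, Oct 21, Oct 22, skipping weekends) brings us to Friday, Oct 22, 2027, which is the last day of the suspension period.
Adding 25 calendar days to Oct 22, 2027 gives Nov 16, 2027, which is the last day of the cure period.
The date termination becomes effective: Nov 16, 2027 + 42 days = Dec 28, 2027. Dec 28, 2027 is a Tuesday, so no roll-forward applies.

Dec 28, 2027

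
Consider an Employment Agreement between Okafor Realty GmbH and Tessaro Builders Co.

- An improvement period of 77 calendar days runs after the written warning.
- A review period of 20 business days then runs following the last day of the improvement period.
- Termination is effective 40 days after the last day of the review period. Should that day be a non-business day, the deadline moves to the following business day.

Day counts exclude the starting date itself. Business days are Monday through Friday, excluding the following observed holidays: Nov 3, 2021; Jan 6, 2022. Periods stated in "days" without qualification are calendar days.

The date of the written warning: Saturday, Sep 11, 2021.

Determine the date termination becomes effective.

Feb 2, 2022

Adding 77 calendar days to Sep 11, 2021 gives Nov 27, 2021, which is the last day of the improvement period.
The last day of the review period: 20 business days after Saturday, Nov 27, 2021, skipping weekends — Nov 29, Nov 30, Dec 1, Dec 2, …, Dec 22, Dec 23, Dec 24 — lands on Friday, Dec 24, 2021.
The date termination becomes effective: Dec 24, 2021 + 40 days = Feb 2, 2022. Feb 2, 2022 is a Wednesday and is not a listed holiday, so no roll-forward applies.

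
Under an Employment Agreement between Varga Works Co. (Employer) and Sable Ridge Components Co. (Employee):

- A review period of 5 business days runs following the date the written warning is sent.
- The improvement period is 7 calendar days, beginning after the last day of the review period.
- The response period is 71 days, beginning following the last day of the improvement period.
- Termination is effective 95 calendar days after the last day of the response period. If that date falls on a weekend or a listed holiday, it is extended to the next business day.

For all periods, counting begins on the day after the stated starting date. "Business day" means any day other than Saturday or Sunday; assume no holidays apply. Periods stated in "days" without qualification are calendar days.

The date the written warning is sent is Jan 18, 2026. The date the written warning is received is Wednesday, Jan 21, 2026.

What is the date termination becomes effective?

Jul 15, 2026

From Sunday, Jan 18, 2026, 5 business days (Jan 19, Jan 20, Jan 21, Jan 22, Jan 23, skipping weekends) brings us to Friday, Jan 23, 2026, which is the last day of the review period.
The last day of the improvement period: 7 calendar days after Jan 23, 2026 is Jan 30, 2026.
The last day of the response period: Jan 30, 2026 + 71 days = Apr 11, 2026.
The date termination becomes effective: Apr 11, 2026 + 95 days = Jul 15, 2026. Jul 15, 2026 is a Wednesday, so no roll-forward applies.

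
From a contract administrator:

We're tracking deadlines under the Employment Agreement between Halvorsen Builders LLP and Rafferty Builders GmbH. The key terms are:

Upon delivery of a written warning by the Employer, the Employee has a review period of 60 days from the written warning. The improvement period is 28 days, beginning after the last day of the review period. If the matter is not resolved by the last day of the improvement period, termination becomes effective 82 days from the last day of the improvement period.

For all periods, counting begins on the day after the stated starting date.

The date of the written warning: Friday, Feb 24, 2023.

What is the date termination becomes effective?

Adding 60 calendar days to Feb 24, 2023 gives Apr 25, 2023, which is the last day of the review period.
Adding 28 calendar days to Apr 25, 2023 gives May 23, 2023, which is the last day of the improvement period.
The date termination becomes effective: 82 calendar days after May 23, 2023 is Aug 13, 2023.

Aug 13, 2023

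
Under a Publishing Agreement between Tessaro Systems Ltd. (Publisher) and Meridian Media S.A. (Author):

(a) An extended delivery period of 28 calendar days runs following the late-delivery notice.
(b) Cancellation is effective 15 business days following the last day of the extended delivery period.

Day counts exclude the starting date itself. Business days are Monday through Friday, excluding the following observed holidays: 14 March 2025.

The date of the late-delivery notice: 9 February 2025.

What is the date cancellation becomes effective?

The last day of the extended delivery period: 9 February 2025 + 28 days = 9 March 2025.
From Sunday, 9 March 2025, 15 business days (Mar 10, Mar 11, Mar 12, Mar 13, …, Mar 27, Mar 28, Mar 31, skipping weekends and the listed holiday on Mar 14) brings us to Monday, 31 March 2025, which is the date cancellation becomes effective.

31 March 2025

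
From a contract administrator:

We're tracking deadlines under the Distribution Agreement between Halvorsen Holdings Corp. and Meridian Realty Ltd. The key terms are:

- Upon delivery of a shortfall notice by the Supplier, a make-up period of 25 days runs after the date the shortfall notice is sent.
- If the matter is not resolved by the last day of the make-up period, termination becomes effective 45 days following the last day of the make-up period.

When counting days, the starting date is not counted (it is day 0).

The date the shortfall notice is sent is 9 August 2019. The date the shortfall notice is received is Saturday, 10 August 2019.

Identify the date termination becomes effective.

The last day of the make-up period: 25 calendar days after 9 August 2019 is 3 September 2019.
The date termination becomes effective: 45 calendar days after 3 September 2019 is 18 October 2019.

18 October 2019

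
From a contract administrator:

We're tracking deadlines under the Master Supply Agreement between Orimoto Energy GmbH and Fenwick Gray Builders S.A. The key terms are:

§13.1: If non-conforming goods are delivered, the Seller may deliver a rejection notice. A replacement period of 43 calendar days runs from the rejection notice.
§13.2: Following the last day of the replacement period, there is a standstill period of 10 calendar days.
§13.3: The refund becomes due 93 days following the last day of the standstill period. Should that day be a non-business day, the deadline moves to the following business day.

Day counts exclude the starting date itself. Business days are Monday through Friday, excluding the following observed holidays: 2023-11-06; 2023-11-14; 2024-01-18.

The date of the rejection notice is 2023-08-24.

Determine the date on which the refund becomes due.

Adding 43 calendar days to 2023-08-24 gives 2023-10-06, which is the last day of the replacement period.
The last day of the standstill period: 2023-10-06 + 10 days = 2023-10-16.
The date on which the refund becomes due: 93 calendar days after 2023-10-16 is 2024-01-17. 2024-01-17 is a Wednesday and is not a listed holiday, so no roll-forward applies.

2024-01-17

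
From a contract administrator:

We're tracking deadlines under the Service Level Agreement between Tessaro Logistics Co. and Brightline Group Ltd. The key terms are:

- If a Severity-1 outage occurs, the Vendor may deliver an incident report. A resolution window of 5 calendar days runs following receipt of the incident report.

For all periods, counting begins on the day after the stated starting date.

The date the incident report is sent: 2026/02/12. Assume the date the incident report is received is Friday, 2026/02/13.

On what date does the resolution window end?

Adding 5 calendar days to 2026/02/13 gives 2026/02/18, which is the last day of the resolution window.

2026/02/18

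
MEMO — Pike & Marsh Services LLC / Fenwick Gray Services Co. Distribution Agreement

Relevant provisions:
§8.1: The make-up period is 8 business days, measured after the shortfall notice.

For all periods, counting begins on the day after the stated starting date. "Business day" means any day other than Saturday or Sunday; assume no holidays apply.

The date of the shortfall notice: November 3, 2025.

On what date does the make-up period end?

From Monday, November 3, 2025, 8 business days (Nov 4, Nov 5, Nov 6, Nov 7, Nov 10, Nov 11, Nov 12, Nov 13, skipping weekends) brings us to Thursday, November 13, 2025, which is the last day of the make-up period.

November 13, 2025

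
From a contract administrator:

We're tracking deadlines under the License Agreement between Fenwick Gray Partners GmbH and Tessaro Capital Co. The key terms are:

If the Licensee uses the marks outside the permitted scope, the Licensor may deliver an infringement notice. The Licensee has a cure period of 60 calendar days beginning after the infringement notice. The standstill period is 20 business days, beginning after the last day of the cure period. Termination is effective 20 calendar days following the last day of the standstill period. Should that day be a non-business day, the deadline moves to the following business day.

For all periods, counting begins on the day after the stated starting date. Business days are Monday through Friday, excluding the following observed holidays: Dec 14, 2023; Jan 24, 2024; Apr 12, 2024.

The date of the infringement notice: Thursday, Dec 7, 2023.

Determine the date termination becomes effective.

Mar 25, 2024

Adding 60 calendar days to Dec 7, 2023 gives Feb 5, 2024, which is the last day of the cure period.
From Monday, Feb 5, 2024, 20 business days (Feb 6, Feb 7, Feb 8, Feb 9, …, Feb 29, Mar 1, Mar 4, skipping weekends) brings us to Monday, Mar 4, 2024, which is the last day of the standstill period.
The date termination becomes effective: 20 calendar days after Mar 4, 2024 is Mar 24, 2024. That falls on a Sunday, so it rolls to the next business day, Monday, Mar 25, 2024.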